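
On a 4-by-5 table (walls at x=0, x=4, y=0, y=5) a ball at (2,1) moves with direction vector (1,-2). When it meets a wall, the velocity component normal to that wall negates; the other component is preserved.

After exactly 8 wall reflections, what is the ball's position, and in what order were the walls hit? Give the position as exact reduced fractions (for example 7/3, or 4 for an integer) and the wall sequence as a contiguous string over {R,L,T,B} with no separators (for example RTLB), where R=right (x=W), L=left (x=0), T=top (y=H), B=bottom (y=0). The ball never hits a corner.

Final position: (7/2,0)
Wall sequence: BRTBLTRB

1. t=1/2 → B at (5/2,0); v=(1,2)
2. t=3/2 → R at (4,3); v=(-1,2)
3. t=1 → T at (3,5); v=(-1,-2)
4. t=5/2 → B at (1/2,0); v=(-1,2)
5. t=1/2 → L at (0,1); v=(1,2)
6. t=2 → T at (2,5); v=(1,-2)
7. t=2 → R at (4,1); v=(-1,-2)
8. t=1/2 → B at (7/2,0); v=(-1,2)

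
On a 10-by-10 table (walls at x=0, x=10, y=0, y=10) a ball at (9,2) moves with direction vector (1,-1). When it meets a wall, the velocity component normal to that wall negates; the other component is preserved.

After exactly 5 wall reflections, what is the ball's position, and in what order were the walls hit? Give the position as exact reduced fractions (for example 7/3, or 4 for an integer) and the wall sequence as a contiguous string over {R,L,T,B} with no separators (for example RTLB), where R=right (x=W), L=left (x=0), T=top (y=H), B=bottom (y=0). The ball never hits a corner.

Final position: (10,1)
Wall sequence: RBLTR

1. t=1 → R at (10,1); v=(-1,-1)
2. t=1 → B at (9,0); v=(-1,1)
3. t=9 → L at (0,9); v=(1,1)
4. t=1 → T at (1,10); v=(1,-1)
5. t=9 → R at (10,1); v=(-1,-1)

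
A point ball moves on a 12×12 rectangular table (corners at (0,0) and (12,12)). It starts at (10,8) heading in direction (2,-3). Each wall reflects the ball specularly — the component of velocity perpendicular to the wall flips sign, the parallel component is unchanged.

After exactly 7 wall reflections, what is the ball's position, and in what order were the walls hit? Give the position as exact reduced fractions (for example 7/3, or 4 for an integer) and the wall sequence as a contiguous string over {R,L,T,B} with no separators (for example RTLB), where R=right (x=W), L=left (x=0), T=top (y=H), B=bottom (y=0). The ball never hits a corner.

1. t=1 → R at (12,5); v=(-2,-3)
2. t=5/3 → B at (26/3,0); v=(-2,3)
3. t=4 → T at (2/3,12); v=(-2,-3)
4. t=1/3 → L at (0,11); v=(2,-3)
5. t=11/3 → B at (22/3,0); v=(2,3)
6. t=7/3 → R at (12,7); v=(-2,3)
7. t=5/3 → T at (26/3,12); v=(-2,-3)

Final position: (26/3,12)
Wall sequence: RBTLBRT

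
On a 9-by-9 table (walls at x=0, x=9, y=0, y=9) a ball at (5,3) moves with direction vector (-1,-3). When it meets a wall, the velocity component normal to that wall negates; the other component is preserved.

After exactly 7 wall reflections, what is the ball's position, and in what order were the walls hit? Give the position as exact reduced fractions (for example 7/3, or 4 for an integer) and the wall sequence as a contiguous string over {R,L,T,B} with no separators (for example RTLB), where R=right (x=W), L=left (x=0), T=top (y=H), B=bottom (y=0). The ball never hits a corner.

Final position: (9,3)
Wall sequence: BTLBTBR

1. t=1 → B at (4,0); v=(-1,3)
2. t=3 → T at (1,9); v=(-1,-3)
3. t=1 → L at (0,6); v=(1,-3)
4. t=2 → B at (2,0); v=(1,3)
5. t=3 → T at (5,9); v=(1,-3)
6. t=3 → B at (8,0); v=(1,3)
7. t=1 → R at (9,3); v=(-1,3)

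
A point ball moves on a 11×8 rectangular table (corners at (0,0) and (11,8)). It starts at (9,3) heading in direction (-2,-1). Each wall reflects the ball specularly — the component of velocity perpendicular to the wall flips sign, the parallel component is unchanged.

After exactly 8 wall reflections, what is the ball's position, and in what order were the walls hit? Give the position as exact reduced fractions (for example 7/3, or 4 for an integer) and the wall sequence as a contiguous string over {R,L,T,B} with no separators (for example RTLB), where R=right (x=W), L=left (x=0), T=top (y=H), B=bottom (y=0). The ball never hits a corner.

1. t=3 → B at (3,0); v=(-2,1)
2. t=3/2 → L at (0,3/2); v=(2,1)
3. t=11/2 → R at (11,7); v=(-2,1)
4. t=1 → T at (9,8); v=(-2,-1)
5. t=9/2 → L at (0,7/2); v=(2,-1)
6. t=7/2 → B at (7,0); v=(2,1)
7. t=2 → R at (11,2); v=(-2,1)
8. t=11/2 → L at (0,15/2); v=(2,1)

Final position: (0,15/2)
Wall sequence: BLRTLBRL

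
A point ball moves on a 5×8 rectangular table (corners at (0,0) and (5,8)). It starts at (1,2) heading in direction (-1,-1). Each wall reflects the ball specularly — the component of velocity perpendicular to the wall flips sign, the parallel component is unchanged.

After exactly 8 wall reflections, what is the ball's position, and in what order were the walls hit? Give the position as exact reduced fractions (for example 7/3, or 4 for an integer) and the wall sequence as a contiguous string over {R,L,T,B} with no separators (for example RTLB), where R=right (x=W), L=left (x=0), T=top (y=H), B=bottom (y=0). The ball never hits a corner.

Final position: (0,3)
Wall sequence: LBRTLRBL

1. t=1 → L at (0,1); v=(1,-1)
2. t=1 → B at (1,0); v=(1,1)
3. t=4 → R at (5,4); v=(-1,1)
4. t=4 → T at (1,8); v=(-1,-1)
5. t=1 → L at (0,7); v=(1,-1)
6. t=5 → R at (5,2); v=(-1,-1)
7. t=2 → B at (3,0); v=(-1,1)
8. t=3 → L at (0,3); v=(1,1)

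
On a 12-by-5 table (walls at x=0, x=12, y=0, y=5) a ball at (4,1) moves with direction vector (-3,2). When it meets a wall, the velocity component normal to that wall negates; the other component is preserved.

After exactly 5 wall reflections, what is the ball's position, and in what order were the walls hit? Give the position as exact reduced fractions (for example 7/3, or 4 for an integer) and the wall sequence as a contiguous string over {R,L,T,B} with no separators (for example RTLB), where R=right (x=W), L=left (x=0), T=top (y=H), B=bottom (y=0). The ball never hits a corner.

1. t=4/3 → L at (0,11/3); v=(3,2)
2. t=2/3 → T at (2,5); v=(3,-2)
3. t=5/2 → B at (19/2,0); v=(3,2)
4. t=5/6 → R at (12,5/3); v=(-3,2)
5. t=5/3 → T at (7,5); v=(-3,-2)

Final position: (7,5)
Wall sequence: LTBRT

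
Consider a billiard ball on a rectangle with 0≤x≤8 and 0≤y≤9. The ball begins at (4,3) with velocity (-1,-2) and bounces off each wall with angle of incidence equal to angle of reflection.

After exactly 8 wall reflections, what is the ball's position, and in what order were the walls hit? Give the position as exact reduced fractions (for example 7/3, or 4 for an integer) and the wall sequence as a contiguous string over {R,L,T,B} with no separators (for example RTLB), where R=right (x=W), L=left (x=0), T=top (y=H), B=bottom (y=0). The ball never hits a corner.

1. t=3/2 → B at (5/2,0); v=(-1,2)
2. t=5/2 → L at (0,5); v=(1,2)
3. t=2 → T at (2,9); v=(1,-2)
4. t=9/2 → B at (13/2,0); v=(1,2)
5. t=3/2 → R at (8,3); v=(-1,2)
6. t=3 → T at (5,9); v=(-1,-2)
7. t=9/2 → B at (1/2,0); v=(-1,2)
8. t=1/2 → L at (0,1); v=(1,2)

Final position: (0,1)
Wall sequence: BLTBRTBL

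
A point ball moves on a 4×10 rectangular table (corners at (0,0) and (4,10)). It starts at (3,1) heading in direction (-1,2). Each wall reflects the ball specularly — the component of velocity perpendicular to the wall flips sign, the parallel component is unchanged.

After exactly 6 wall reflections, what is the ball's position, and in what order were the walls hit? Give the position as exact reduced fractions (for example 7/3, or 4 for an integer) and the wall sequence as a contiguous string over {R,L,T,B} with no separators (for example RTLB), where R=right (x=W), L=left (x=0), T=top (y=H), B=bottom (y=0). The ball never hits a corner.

Final position: (7/2,10)
Wall sequence: LTRBLT

1. t=3 → L at (0,7); v=(1,2)
2. t=3/2 → T at (3/2,10); v=(1,-2)
3. t=5/2 → R at (4,5); v=(-1,-2)
4. t=5/2 → B at (3/2,0); v=(-1,2)
5. t=3/2 → L at (0,3); v=(1,2)
6. t=7/2 → T at (7/2,10); v=(1,-2)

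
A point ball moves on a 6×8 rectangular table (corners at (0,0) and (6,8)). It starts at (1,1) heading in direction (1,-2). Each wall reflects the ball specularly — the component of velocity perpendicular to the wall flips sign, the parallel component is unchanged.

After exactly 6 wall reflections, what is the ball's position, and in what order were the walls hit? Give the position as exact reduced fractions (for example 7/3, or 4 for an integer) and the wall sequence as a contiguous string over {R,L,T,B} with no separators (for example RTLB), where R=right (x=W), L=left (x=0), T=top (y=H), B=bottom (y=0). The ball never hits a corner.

Final position: (3/2,8)
Wall sequence: BTRBLT

1. t=1/2 → B at (3/2,0); v=(1,2)
2. t=4 → T at (11/2,8); v=(1,-2)
3. t=1/2 → R at (6,7); v=(-1,-2)
4. t=7/2 → B at (5/2,0); v=(-1,2)
5. t=5/2 → L at (0,5); v=(1,2)
6. t=3/2 → T at (3/2,8); v=(1,-2)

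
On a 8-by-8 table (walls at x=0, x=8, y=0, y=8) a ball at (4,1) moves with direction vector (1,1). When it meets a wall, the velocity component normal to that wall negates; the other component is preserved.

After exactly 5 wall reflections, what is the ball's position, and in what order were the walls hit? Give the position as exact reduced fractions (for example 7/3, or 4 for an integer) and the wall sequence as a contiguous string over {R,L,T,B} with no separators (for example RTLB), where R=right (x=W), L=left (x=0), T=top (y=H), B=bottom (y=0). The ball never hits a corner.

Final position: (8,5)
Wall sequence: RTLBR

1. t=4 → R at (8,5); v=(-1,1)
2. t=3 → T at (5,8); v=(-1,-1)
3. t=5 → L at (0,3); v=(1,-1)
4. t=3 → B at (3,0); v=(1,1)
5. t=5 → R at (8,5); v=(-1,1)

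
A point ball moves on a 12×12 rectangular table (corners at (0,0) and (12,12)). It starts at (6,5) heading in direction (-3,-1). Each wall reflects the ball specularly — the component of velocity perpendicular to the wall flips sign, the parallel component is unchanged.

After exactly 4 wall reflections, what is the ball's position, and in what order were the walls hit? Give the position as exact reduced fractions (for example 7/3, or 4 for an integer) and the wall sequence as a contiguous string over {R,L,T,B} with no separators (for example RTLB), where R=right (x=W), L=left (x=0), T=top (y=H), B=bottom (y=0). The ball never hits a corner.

Final position: (0,5)
Wall sequence: LBRL

1. t=2 → L at (0,3); v=(3,-1)
2. t=3 → B at (9,0); v=(3,1)
3. t=1 → R at (12,1); v=(-3,1)
4. t=4 → L at (0,5); v=(3,1)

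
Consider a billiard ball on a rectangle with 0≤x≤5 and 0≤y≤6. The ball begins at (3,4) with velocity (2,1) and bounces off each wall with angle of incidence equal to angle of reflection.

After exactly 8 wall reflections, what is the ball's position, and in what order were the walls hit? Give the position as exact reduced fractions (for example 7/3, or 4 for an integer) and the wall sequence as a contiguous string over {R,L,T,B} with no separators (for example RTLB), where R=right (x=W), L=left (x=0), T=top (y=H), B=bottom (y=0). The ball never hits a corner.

1. t=1 → R at (5,5); v=(-2,1)
2. t=1 → T at (3,6); v=(-2,-1)
3. t=3/2 → L at (0,9/2); v=(2,-1)
4. t=5/2 → R at (5,2); v=(-2,-1)
5. t=2 → B at (1,0); v=(-2,1)
6. t=1/2 → L at (0,1/2); v=(2,1)
7. t=5/2 → R at (5,3); v=(-2,1)
8. t=5/2 → L at (0,11/2); v=(2,1)

Final position: (0,11/2)
Wall sequence: RTLRBLRL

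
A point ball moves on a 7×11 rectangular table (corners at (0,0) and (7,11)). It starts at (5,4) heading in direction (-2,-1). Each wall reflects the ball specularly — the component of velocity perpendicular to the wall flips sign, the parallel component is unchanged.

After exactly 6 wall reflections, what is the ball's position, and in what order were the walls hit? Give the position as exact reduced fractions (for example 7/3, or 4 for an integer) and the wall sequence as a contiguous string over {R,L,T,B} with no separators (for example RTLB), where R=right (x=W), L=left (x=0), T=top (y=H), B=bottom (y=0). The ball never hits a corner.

1. t=5/2 → L at (0,3/2); v=(2,-1)
2. t=3/2 → B at (3,0); v=(2,1)
3. t=2 → R at (7,2); v=(-2,1)
4. t=7/2 → L at (0,11/2); v=(2,1)
5. t=7/2 → R at (7,9); v=(-2,1)
6. t=2 → T at (3,11); v=(-2,-1)

Final position: (3,11)
Wall sequence: LBRLRT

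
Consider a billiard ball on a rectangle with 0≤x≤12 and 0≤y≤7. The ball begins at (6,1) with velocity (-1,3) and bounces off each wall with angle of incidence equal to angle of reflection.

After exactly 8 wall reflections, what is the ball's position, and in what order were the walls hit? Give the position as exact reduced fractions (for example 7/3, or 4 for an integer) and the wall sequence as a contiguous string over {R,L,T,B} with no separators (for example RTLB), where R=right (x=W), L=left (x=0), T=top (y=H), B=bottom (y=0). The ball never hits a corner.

Final position: (10,7)
Wall sequence: TBLTBTBT

1. t=2 → T at (4,7); v=(-1,-3)
2. t=7/3 → B at (5/3,0); v=(-1,3)
3. t=5/3 → L at (0,5); v=(1,3)
4. t=2/3 → T at (2/3,7); v=(1,-3)
5. t=7/3 → B at (3,0); v=(1,3)
6. t=7/3 → T at (16/3,7); v=(1,-3)
7. t=7/3 → B at (23/3,0); v=(1,3)
8. t=7/3 → T at (10,7); v=(1,-3)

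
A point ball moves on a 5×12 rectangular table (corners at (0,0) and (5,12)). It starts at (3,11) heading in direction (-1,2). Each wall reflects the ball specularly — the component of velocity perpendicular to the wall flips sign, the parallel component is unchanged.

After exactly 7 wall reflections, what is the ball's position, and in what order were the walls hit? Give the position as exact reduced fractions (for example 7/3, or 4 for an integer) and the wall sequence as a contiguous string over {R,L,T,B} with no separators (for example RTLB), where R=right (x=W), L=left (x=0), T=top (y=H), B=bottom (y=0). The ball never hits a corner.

Final position: (5,1)
Wall sequence: TLBRTLR

1. t=1/2 → T at (5/2,12); v=(-1,-2)
2. t=5/2 → L at (0,7); v=(1,-2)
3. t=7/2 → B at (7/2,0); v=(1,2)
4. t=3/2 → R at (5,3); v=(-1,2)
5. t=9/2 → T at (1/2,12); v=(-1,-2)
6. t=1/2 → L at (0,11); v=(1,-2)
7. t=5 → R at (5,1); v=(-1,-2)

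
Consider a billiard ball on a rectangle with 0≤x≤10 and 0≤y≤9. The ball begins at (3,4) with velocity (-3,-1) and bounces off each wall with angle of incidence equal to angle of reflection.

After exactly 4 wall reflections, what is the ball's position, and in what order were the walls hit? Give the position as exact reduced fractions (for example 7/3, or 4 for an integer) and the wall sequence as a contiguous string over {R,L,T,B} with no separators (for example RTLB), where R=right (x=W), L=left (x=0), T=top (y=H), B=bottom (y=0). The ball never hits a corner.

1. t=1 → L at (0,3); v=(3,-1)
2. t=3 → B at (9,0); v=(3,1)
3. t=1/3 → R at (10,1/3); v=(-3,1)
4. t=10/3 → L at (0,11/3); v=(3,1)

Final position: (0,11/3)
Wall sequence: LBRL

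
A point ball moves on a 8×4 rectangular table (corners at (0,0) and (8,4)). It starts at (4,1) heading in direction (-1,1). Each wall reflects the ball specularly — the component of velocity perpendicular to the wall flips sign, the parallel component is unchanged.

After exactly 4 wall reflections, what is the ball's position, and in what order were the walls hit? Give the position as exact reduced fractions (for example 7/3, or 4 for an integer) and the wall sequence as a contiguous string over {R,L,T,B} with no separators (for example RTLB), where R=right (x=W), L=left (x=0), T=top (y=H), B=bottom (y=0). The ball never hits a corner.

1. t=3 → T at (1,4); v=(-1,-1)
2. t=1 → L at (0,3); v=(1,-1)
3. t=3 → B at (3,0); v=(1,1)
4. t=4 → T at (7,4); v=(1,-1)

Final position: (7,4)
Wall sequence: TLBT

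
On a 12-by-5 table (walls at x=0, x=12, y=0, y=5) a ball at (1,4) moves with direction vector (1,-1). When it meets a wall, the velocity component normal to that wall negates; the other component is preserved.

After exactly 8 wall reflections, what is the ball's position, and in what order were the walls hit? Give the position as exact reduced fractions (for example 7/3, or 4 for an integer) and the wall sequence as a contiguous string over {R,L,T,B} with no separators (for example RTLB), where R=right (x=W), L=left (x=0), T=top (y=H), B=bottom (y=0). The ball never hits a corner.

Final position: (6,5)
Wall sequence: BTRBTLBT

1. t=4 → B at (5,0); v=(1,1)
2. t=5 → T at (10,5); v=(1,-1)
3. t=2 → R at (12,3); v=(-1,-1)
4. t=3 → B at (9,0); v=(-1,1)
5. t=5 → T at (4,5); v=(-1,-1)
6. t=4 → L at (0,1); v=(1,-1)
7. t=1 → B at (1,0); v=(1,1)
8. t=5 → T at (6,5); v=(1,-1)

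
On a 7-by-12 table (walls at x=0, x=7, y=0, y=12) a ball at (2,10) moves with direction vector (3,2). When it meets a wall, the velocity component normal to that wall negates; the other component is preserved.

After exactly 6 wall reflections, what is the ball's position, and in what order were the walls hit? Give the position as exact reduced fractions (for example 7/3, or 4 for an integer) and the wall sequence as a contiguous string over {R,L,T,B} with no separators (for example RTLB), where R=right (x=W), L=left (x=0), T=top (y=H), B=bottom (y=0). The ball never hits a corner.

Final position: (0,10/3)
Wall sequence: TRLRBL

1. t=1 → T at (5,12); v=(3,-2)
2. t=2/3 → R at (7,32/3); v=(-3,-2)
3. t=7/3 → L at (0,6); v=(3,-2)
4. t=7/3 → R at (7,4/3); v=(-3,-2)
5. t=2/3 → B at (5,0); v=(-3,2)
6. t=5/3 → L at (0,10/3); v=(3,2)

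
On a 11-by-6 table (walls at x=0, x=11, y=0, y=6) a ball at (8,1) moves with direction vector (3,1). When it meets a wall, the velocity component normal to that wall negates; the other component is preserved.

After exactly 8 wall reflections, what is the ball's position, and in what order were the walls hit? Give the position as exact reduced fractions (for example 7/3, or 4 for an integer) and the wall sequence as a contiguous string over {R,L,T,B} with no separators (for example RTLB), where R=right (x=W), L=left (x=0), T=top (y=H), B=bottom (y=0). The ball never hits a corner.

1. t=1 → R at (11,2); v=(-3,1)
2. t=11/3 → L at (0,17/3); v=(3,1)
3. t=1/3 → T at (1,6); v=(3,-1)
4. t=10/3 → R at (11,8/3); v=(-3,-1)
5. t=8/3 → B at (3,0); v=(-3,1)
6. t=1 → L at (0,1); v=(3,1)
7. t=11/3 → R at (11,14/3); v=(-3,1)
8. t=4/3 → T at (7,6); v=(-3,-1)

Final position: (7,6)
Wall sequence: RLTRBLRT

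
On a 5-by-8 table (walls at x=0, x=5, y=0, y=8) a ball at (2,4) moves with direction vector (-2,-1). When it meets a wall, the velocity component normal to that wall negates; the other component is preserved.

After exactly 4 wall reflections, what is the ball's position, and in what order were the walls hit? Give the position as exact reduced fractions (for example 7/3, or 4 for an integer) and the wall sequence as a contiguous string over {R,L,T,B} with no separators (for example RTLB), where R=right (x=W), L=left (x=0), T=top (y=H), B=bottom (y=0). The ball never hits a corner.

1. t=1 → L at (0,3); v=(2,-1)
2. t=5/2 → R at (5,1/2); v=(-2,-1)
3. t=1/2 → B at (4,0); v=(-2,1)
4. t=2 → L at (0,2); v=(2,1)

Final position: (0,2)
Wall sequence: LRBL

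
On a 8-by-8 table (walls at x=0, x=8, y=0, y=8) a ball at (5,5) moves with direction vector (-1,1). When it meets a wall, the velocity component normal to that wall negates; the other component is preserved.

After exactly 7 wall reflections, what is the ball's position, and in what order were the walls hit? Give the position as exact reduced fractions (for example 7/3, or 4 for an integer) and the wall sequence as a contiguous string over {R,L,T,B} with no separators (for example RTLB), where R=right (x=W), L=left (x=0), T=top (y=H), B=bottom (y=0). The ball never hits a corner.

Final position: (6,0)
Wall sequence: TLBRTLB

1. t=3 → T at (2,8); v=(-1,-1)
2. t=2 → L at (0,6); v=(1,-1)
3. t=6 → B at (6,0); v=(1,1)
4. t=2 → R at (8,2); v=(-1,1)
5. t=6 → T at (2,8); v=(-1,-1)
6. t=2 → L at (0,6); v=(1,-1)
7. t=6 → B at (6,0); v=(1,1)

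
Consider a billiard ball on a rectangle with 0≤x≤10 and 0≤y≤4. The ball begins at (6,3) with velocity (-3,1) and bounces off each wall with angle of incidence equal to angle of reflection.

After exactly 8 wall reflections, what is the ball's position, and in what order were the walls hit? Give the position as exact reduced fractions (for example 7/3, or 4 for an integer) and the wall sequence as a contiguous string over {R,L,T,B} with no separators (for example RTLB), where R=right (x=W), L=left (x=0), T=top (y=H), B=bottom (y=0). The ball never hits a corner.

Final position: (7,0)
Wall sequence: TLBRLTRB

1. t=1 → T at (3,4); v=(-3,-1)
2. t=1 → L at (0,3); v=(3,-1)
3. t=3 → B at (9,0); v=(3,1)
4. t=1/3 → R at (10,1/3); v=(-3,1)
5. t=10/3 → L at (0,11/3); v=(3,1)
6. t=1/3 → T at (1,4); v=(3,-1)
7. t=3 → R at (10,1); v=(-3,-1)
8. t=1 → B at (7,0); v=(-3,1)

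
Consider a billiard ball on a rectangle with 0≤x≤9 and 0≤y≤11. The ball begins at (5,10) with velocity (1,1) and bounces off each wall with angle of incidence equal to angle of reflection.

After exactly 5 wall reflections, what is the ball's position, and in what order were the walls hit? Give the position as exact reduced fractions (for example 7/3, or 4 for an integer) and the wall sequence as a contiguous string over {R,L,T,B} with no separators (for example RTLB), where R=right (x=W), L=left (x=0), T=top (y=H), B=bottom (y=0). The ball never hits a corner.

1. t=1 → T at (6,11); v=(1,-1)
2. t=3 → R at (9,8); v=(-1,-1)
3. t=8 → B at (1,0); v=(-1,1)
4. t=1 → L at (0,1); v=(1,1)
5. t=9 → R at (9,10); v=(-1,1)

Final position: (9,10)
Wall sequence: TRBLR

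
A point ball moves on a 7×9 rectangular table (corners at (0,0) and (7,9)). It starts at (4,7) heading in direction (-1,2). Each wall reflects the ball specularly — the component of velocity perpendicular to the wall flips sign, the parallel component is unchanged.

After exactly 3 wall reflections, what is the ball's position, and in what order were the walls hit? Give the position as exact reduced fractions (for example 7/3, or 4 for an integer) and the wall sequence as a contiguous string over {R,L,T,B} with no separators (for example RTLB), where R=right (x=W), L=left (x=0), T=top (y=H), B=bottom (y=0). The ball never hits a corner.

Final position: (3/2,0)
Wall sequence: TLB

1. t=1 → T at (3,9); v=(-1,-2)
2. t=3 → L at (0,3); v=(1,-2)
3. t=3/2 → B at (3/2,0); v=(1,2)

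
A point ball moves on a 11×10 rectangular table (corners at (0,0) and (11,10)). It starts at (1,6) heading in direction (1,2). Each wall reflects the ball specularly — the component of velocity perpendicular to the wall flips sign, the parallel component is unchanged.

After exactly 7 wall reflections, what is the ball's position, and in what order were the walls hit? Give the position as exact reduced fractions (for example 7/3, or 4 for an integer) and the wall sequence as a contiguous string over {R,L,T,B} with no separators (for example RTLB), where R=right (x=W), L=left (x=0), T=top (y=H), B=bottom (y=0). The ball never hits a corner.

Final position: (1,10)
Wall sequence: TBRTBLT

1. t=2 → T at (3,10); v=(1,-2)
2. t=5 → B at (8,0); v=(1,2)
3. t=3 → R at (11,6); v=(-1,2)
4. t=2 → T at (9,10); v=(-1,-2)
5. t=5 → B at (4,0); v=(-1,2)
6. t=4 → L at (0,8); v=(1,2)
7. t=1 → T at (1,10); v=(1,-2)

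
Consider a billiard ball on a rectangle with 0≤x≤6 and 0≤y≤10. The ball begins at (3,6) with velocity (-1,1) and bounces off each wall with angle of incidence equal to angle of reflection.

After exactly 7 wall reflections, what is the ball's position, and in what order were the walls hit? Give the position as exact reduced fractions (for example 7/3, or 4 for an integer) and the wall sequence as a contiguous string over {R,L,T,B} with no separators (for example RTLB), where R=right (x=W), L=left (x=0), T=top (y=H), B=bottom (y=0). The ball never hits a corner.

1. t=3 → L at (0,9); v=(1,1)
2. t=1 → T at (1,10); v=(1,-1)
3. t=5 → R at (6,5); v=(-1,-1)
4. t=5 → B at (1,0); v=(-1,1)
5. t=1 → L at (0,1); v=(1,1)
6. t=6 → R at (6,7); v=(-1,1)
7. t=3 → T at (3,10); v=(-1,-1)

Final position: (3,10)
Wall sequence: LTRBLRT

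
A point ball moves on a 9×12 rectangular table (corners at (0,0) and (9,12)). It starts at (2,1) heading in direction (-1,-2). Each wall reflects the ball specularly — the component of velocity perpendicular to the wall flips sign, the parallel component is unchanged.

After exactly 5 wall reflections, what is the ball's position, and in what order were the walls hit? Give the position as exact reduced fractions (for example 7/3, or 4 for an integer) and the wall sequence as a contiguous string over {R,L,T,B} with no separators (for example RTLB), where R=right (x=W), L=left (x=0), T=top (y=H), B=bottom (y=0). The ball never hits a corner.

1. t=1/2 → B at (3/2,0); v=(-1,2)
2. t=3/2 → L at (0,3); v=(1,2)
3. t=9/2 → T at (9/2,12); v=(1,-2)
4. t=9/2 → R at (9,3); v=(-1,-2)
5. t=3/2 → B at (15/2,0); v=(-1,2)

Final position: (15/2,0)
Wall sequence: BLTRB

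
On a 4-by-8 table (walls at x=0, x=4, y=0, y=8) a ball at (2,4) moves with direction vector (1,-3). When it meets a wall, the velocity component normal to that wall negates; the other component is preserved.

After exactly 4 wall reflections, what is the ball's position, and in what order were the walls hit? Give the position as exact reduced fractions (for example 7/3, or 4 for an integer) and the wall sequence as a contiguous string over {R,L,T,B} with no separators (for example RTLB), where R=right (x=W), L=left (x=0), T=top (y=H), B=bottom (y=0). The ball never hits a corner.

Final position: (0,2)
Wall sequence: BRTL

1. t=4/3 → B at (10/3,0); v=(1,3)
2. t=2/3 → R at (4,2); v=(-1,3)
3. t=2 → T at (2,8); v=(-1,-3)
4. t=2 → L at (0,2); v=(1,-3)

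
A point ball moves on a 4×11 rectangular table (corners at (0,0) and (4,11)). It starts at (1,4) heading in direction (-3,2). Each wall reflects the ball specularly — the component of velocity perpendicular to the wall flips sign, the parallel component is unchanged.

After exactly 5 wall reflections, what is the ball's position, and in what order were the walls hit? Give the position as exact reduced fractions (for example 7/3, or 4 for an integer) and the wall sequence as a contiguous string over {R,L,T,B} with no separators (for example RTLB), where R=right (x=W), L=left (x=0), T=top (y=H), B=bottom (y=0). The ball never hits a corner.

1. t=1/3 → L at (0,14/3); v=(3,2)
2. t=4/3 → R at (4,22/3); v=(-3,2)
3. t=4/3 → L at (0,10); v=(3,2)
4. t=1/2 → T at (3/2,11); v=(3,-2)
5. t=5/6 → R at (4,28/3); v=(-3,-2)

Final position: (4,28/3)
Wall sequence: LRLTR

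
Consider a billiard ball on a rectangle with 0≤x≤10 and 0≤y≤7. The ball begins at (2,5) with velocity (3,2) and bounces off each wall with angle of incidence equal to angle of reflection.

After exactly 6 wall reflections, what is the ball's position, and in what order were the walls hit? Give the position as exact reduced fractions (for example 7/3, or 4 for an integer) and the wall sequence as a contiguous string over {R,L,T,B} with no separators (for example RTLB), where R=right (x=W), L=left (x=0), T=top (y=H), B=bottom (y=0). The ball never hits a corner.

1. t=1 → T at (5,7); v=(3,-2)
2. t=5/3 → R at (10,11/3); v=(-3,-2)
3. t=11/6 → B at (9/2,0); v=(-3,2)
4. t=3/2 → L at (0,3); v=(3,2)
5. t=2 → T at (6,7); v=(3,-2)
6. t=4/3 → R at (10,13/3); v=(-3,-2)

Final position: (10,13/3)
Wall sequence: TRBLTR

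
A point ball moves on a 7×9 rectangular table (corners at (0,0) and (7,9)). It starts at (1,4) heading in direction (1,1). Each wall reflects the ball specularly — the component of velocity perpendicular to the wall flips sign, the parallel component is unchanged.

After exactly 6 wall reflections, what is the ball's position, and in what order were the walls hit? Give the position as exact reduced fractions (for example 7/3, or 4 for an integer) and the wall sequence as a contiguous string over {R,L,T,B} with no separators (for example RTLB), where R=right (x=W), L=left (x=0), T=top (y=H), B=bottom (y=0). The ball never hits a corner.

Final position: (4,9)
Wall sequence: TRLBRT

1. t=5 → T at (6,9); v=(1,-1)
2. t=1 → R at (7,8); v=(-1,-1)
3. t=7 → L at (0,1); v=(1,-1)
4. t=1 → B at (1,0); v=(1,1)
5. t=6 → R at (7,6); v=(-1,1)
6. t=3 → T at (4,9); v=(-1,-1)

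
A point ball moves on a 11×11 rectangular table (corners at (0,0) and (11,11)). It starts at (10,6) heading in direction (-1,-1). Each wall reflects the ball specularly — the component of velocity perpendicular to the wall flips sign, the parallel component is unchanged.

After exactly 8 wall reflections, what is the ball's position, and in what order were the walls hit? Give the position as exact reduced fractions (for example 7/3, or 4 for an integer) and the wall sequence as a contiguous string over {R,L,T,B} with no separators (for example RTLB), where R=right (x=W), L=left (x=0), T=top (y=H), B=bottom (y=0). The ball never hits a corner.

1. t=6 → B at (4,0); v=(-1,1)
2. t=4 → L at (0,4); v=(1,1)
3. t=7 → T at (7,11); v=(1,-1)
4. t=4 → R at (11,7); v=(-1,-1)
5. t=7 → B at (4,0); v=(-1,1)
6. t=4 → L at (0,4); v=(1,1)
7. t=7 → T at (7,11); v=(1,-1)
8. t=4 → R at (11,7); v=(-1,-1)

Final position: (11,7)
Wall sequence: BLTRBLTR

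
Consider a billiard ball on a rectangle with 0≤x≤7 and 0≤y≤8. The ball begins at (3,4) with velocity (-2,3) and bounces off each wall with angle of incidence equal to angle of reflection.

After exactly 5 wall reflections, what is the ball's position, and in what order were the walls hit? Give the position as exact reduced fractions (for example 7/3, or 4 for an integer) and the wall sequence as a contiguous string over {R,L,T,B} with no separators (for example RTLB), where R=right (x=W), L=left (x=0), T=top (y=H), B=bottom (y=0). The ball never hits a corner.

1. t=4/3 → T at (1/3,8); v=(-2,-3)
2. t=1/6 → L at (0,15/2); v=(2,-3)
3. t=5/2 → B at (5,0); v=(2,3)
4. t=1 → R at (7,3); v=(-2,3)
5. t=5/3 → T at (11/3,8); v=(-2,-3)

Final position: (11/3,8)
Wall sequence: TLBRT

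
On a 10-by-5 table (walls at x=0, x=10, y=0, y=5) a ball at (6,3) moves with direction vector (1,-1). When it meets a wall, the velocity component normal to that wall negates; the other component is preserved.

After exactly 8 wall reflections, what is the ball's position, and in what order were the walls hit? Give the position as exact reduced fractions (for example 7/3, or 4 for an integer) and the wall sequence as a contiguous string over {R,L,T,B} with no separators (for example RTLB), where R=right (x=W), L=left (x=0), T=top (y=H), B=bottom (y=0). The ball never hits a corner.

1. t=3 → B at (9,0); v=(1,1)
2. t=1 → R at (10,1); v=(-1,1)
3. t=4 → T at (6,5); v=(-1,-1)
4. t=5 → B at (1,0); v=(-1,1)
5. t=1 → L at (0,1); v=(1,1)
6. t=4 → T at (4,5); v=(1,-1)
7. t=5 → B at (9,0); v=(1,1)
8. t=1 → R at (10,1); v=(-1,1)

Final position: (10,1)
Wall sequence: BRTBLTBR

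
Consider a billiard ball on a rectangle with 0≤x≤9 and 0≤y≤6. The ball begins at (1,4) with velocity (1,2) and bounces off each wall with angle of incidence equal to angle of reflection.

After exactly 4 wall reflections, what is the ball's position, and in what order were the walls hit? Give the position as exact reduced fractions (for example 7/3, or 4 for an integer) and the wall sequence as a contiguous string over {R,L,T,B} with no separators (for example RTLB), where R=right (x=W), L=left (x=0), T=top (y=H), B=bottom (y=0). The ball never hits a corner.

Final position: (9,4)
Wall sequence: TBTR

1. t=1 → T at (2,6); v=(1,-2)
2. t=3 → B at (5,0); v=(1,2)
3. t=3 → T at (8,6); v=(1,-2)
4. t=1 → R at (9,4); v=(-1,-2)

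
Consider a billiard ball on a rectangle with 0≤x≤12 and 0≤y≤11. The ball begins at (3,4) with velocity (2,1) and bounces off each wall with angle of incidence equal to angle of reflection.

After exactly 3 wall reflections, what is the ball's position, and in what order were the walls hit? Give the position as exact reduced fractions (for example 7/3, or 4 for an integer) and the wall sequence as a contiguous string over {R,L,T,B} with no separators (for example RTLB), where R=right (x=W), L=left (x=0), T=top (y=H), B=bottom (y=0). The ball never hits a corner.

Final position: (0,15/2)
Wall sequence: RTL

1. t=9/2 → R at (12,17/2); v=(-2,1)
2. t=5/2 → T at (7,11); v=(-2,-1)
3. t=7/2 → L at (0,15/2); v=(2,-1)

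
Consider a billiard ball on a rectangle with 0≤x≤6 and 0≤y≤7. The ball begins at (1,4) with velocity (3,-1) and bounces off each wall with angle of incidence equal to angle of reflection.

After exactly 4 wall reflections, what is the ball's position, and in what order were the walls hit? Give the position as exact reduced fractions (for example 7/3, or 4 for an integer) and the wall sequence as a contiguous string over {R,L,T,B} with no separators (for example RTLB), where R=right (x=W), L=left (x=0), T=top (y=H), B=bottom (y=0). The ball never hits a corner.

1. t=5/3 → R at (6,7/3); v=(-3,-1)
2. t=2 → L at (0,1/3); v=(3,-1)
3. t=1/3 → B at (1,0); v=(3,1)
4. t=5/3 → R at (6,5/3); v=(-3,1)

Final position: (6,5/3)
Wall sequence: RLBR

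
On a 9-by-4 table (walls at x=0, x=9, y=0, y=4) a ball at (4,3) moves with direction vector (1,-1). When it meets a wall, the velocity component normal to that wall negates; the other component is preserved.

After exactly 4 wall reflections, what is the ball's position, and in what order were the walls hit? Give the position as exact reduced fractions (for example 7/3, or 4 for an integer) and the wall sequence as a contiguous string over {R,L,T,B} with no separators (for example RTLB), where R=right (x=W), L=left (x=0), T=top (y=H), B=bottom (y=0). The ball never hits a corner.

1. t=3 → B at (7,0); v=(1,1)
2. t=2 → R at (9,2); v=(-1,1)
3. t=2 → T at (7,4); v=(-1,-1)
4. t=4 → B at (3,0); v=(-1,1)

Final position: (3,0)
Wall sequence: BRTB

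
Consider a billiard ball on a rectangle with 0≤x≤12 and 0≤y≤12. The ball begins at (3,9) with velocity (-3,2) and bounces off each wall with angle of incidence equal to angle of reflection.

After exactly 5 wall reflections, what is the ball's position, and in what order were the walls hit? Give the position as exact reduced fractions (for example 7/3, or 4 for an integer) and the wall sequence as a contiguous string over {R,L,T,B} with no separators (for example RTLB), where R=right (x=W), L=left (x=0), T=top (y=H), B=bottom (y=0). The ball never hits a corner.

1. t=1 → L at (0,11); v=(3,2)
2. t=1/2 → T at (3/2,12); v=(3,-2)
3. t=7/2 → R at (12,5); v=(-3,-2)
4. t=5/2 → B at (9/2,0); v=(-3,2)
5. t=3/2 → L at (0,3); v=(3,2)

Final position: (0,3)
Wall sequence: LTRBL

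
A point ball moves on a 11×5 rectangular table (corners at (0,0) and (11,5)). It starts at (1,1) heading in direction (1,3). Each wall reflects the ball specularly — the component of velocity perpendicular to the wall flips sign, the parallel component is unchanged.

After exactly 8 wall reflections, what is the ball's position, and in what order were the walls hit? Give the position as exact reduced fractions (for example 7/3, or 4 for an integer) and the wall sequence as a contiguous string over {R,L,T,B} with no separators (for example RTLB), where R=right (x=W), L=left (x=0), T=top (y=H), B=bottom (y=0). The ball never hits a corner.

1. t=4/3 → T at (7/3,5); v=(1,-3)
2. t=5/3 → B at (4,0); v=(1,3)
3. t=5/3 → T at (17/3,5); v=(1,-3)
4. t=5/3 → B at (22/3,0); v=(1,3)
5. t=5/3 → T at (9,5); v=(1,-3)
6. t=5/3 → B at (32/3,0); v=(1,3)
7. t=1/3 → R at (11,1); v=(-1,3)
8. t=4/3 → T at (29/3,5); v=(-1,-3)

Final position: (29/3,5)
Wall sequence: TBTBTBRT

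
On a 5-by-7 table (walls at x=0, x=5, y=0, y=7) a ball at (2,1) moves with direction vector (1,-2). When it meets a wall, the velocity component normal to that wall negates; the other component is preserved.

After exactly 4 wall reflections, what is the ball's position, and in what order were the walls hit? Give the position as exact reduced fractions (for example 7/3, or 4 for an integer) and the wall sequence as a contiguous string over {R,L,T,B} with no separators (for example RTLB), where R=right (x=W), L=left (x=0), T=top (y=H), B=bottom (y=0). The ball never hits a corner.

Final position: (1/2,0)
Wall sequence: BRTB

1. t=1/2 → B at (5/2,0); v=(1,2)
2. t=5/2 → R at (5,5); v=(-1,2)
3. t=1 → T at (4,7); v=(-1,-2)
4. t=7/2 → B at (1/2,0); v=(-1,2)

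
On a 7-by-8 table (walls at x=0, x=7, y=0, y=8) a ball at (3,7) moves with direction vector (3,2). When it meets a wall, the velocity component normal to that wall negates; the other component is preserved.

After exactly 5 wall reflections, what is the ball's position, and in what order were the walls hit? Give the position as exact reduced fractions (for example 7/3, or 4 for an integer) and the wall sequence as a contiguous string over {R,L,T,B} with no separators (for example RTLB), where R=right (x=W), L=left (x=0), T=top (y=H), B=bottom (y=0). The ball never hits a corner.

1. t=1/2 → T at (9/2,8); v=(3,-2)
2. t=5/6 → R at (7,19/3); v=(-3,-2)
3. t=7/3 → L at (0,5/3); v=(3,-2)
4. t=5/6 → B at (5/2,0); v=(3,2)
5. t=3/2 → R at (7,3); v=(-3,2)

Final position: (7,3)
Wall sequence: TRLBR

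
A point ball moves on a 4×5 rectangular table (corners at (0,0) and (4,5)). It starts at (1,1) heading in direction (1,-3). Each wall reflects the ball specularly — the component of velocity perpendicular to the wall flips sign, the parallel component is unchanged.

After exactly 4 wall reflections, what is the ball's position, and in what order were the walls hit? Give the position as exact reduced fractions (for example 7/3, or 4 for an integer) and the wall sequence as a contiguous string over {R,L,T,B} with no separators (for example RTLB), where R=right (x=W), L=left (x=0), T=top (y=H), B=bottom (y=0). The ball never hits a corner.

1. t=1/3 → B at (4/3,0); v=(1,3)
2. t=5/3 → T at (3,5); v=(1,-3)
3. t=1 → R at (4,2); v=(-1,-3)
4. t=2/3 → B at (10/3,0); v=(-1,3)

Final position: (10/3,0)
Wall sequence: BTRB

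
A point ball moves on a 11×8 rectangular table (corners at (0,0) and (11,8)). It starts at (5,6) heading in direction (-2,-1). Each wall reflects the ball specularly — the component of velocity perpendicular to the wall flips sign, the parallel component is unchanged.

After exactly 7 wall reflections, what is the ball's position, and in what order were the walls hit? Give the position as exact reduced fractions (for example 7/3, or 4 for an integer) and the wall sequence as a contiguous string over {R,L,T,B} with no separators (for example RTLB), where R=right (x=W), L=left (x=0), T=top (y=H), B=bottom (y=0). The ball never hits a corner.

1. t=5/2 → L at (0,7/2); v=(2,-1)
2. t=7/2 → B at (7,0); v=(2,1)
3. t=2 → R at (11,2); v=(-2,1)
4. t=11/2 → L at (0,15/2); v=(2,1)
5. t=1/2 → T at (1,8); v=(2,-1)
6. t=5 → R at (11,3); v=(-2,-1)
7. t=3 → B at (5,0); v=(-2,1)

Final position: (5,0)
Wall sequence: LBRLTRB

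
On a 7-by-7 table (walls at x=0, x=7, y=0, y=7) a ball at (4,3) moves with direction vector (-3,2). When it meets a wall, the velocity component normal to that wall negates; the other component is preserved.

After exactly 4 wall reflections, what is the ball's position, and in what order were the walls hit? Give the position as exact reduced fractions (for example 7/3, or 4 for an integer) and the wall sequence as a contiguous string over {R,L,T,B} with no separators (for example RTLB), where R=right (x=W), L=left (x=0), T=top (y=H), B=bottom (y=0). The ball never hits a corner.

Final position: (3/2,0)
Wall sequence: LTRB

1. t=4/3 → L at (0,17/3); v=(3,2)
2. t=2/3 → T at (2,7); v=(3,-2)
3. t=5/3 → R at (7,11/3); v=(-3,-2)
4. t=11/6 → B at (3/2,0); v=(-3,2)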